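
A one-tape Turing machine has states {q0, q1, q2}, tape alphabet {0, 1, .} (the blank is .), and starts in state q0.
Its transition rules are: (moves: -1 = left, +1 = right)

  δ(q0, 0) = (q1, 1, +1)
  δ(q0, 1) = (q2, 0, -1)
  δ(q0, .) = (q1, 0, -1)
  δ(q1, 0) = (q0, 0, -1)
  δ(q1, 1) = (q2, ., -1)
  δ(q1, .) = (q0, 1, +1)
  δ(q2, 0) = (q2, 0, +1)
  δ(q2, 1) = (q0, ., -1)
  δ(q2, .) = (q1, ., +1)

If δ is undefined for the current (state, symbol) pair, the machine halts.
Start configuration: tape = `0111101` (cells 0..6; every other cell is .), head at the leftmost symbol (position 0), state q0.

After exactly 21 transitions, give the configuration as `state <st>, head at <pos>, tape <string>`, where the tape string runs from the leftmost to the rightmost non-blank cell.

state q0, head at -5, tape 10.00..011101

q0 | ......[0]111101   read 0 → write 1, move +1, go to q1
q1 | ......1[1]11101   read 1 → write ., move -1, go to q2
q2 | ......[1].11101   read 1 → write ., move -1, go to q0
q0 | .....[.]..11101   read . → write 0, move -1, go to q1
q1 | ....[.]0..11101   read . → write 1, move +1, go to q0
q0 | ....1[0]..11101   read 0 → write 1, move +1, go to q1
q1 | ....11[.].11101   read . → write 1, move +1, go to q0
q0 | ....111[.]11101   read . → write 0, move -1, go to q1
q1 | ....11[1]011101   read 1 → write ., move -1, go to q2
q2 | ....1[1].011101   read 1 → write ., move -1, go to q0
q0 | ....[1]..011101   read 1 → write 0, move -1, go to q2
q2 | ...[.]0..011101   read . → write ., move +1, go to q1
q1 | ....[0]..011101   read 0 → write 0, move -1, go to q0
q0 | ...[.]0..011101   read . → write 0, move -1, go to q1
q1 | ..[.]00..011101   read . → write 1, move +1, go to q0
q0 | ..1[0]0..011101   read 0 → write 1, move +1, go to q1
q1 | ..11[0]..011101   read 0 → write 0, move -1, go to q0
q0 | ..1[1]0..011101   read 1 → write 0, move -1, go to q2
q2 | ..[1]00..011101   read 1 → write ., move -1, go to q0
q0 | .[.].00..011101   read . → write 0, move -1, go to q1
q1 | [.]0.00..011101   read . → write 1, move +1, go to q0
q0 | 1[0].00..011101
After 21 steps: state q0, head at -5, tape 10.00..011101.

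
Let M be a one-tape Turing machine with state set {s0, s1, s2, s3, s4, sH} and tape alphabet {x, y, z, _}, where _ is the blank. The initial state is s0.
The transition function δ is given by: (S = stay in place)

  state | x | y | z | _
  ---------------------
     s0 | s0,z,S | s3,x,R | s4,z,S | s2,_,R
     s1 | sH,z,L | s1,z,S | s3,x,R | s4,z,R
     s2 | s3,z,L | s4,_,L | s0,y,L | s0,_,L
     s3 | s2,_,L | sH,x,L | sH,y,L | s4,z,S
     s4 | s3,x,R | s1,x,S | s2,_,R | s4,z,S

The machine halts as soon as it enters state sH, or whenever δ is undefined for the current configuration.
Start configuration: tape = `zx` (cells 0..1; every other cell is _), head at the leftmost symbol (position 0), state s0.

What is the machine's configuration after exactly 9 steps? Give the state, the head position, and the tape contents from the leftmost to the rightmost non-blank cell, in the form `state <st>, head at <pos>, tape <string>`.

s0 | [z]x   read z → write z, move S, go to s4
s4 | [z]x   read z → write _, move R, go to s2
s2 | _[x]   read x → write z, move L, go to s3
s3 | [_]z   read _ → write z, move S, go to s4
s4 | [z]z   read z → write _, move R, go to s2
s2 | _[z]   read z → write y, move L, go to s0
s0 | [_]y   read _ → write _, move R, go to s2
s2 | _[y]   read y → write _, move L, go to s4
s4 | [_]_   read _ → write z, move S, go to s4
s4 | [z]_
After 9 steps: state s4, head at 0, tape z.

state s4, head at 0, tape z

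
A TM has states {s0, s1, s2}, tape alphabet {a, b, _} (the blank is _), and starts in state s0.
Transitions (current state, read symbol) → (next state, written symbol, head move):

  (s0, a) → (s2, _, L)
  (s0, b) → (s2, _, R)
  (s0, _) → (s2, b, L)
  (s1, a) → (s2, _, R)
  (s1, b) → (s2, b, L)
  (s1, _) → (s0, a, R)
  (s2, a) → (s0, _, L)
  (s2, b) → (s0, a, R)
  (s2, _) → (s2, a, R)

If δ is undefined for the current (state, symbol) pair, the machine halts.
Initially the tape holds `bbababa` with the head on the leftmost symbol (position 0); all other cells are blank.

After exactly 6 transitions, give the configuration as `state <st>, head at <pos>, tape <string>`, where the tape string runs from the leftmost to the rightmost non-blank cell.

s0 | _[b]bababa   read b → write _, move R, go to s2
s2 | __[b]ababa   read b → write a, move R, go to s0
s0 | __a[a]baba   read a → write _, move L, go to s2
s2 | __[a]_baba   read a → write _, move L, go to s0
s0 | _[_]__baba   read _ → write b, move L, go to s2
s2 | [_]b__baba   read _ → write a, move R, go to s2
s2 | a[b]__baba
After 6 steps: state s2, head at 0, tape ab__baba.

state s2, head at 0, tape ab__baba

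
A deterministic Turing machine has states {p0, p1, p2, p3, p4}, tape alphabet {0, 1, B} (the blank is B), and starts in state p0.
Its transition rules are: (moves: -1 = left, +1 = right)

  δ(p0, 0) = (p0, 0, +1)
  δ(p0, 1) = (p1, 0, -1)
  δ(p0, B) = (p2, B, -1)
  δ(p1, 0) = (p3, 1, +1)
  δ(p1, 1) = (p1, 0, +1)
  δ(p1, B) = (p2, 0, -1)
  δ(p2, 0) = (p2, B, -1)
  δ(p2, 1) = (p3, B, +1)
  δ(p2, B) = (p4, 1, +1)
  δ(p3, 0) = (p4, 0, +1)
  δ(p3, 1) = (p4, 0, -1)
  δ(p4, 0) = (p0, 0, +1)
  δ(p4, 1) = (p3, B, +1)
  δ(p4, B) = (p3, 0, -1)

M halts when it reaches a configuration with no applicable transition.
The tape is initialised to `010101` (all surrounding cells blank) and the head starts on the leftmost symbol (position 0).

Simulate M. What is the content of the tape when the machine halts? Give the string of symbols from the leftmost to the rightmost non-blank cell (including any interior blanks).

1010

state=p0 head=0 tape=[0]10101BB   (p0,0)→(p0,0,+1)
state=p0 head=1 tape=0[1]0101BB   (p0,1)→(p1,0,-1)
state=p1 head=0 tape=[0]00101BB   (p1,0)→(p3,1,+1)
state=p3 head=1 tape=1[0]0101BB   (p3,0)→(p4,0,+1)
state=p4 head=2 tape=10[0]101BB   (p4,0)→(p0,0,+1)
state=p0 head=3 tape=100[1]01BB   (p0,1)→(p1,0,-1)
state=p1 head=2 tape=10[0]001BB   (p1,0)→(p3,1,+1)
state=p3 head=3 tape=101[0]01BB   (p3,0)→(p4,0,+1)
state=p4 head=4 tape=1010[0]1BB   (p4,0)→(p0,0,+1)
state=p0 head=5 tape=10100[1]BB   (p0,1)→(p1,0,-1)
state=p1 head=4 tape=1010[0]0BB   (p1,0)→(p3,1,+1)
state=p3 head=5 tape=10101[0]BB   (p3,0)→(p4,0,+1)
state=p4 head=6 tape=101010[B]B   (p4,B)→(p3,0,-1)
state=p3 head=5 tape=10101[0]0B   (p3,0)→(p4,0,+1)
state=p4 head=6 tape=101010[0]B   (p4,0)→(p0,0,+1)
state=p0 head=7 tape=1010100[B]   (p0,B)→(p2,B,-1)
state=p2 head=6 tape=101010[0]B   (p2,0)→(p2,B,-1)
state=p2 head=5 tape=10101[0]BB   (p2,0)→(p2,B,-1)
state=p2 head=4 tape=1010[1]BBB   (p2,1)→(p3,B,+1)
state=p3 head=5 tape=1010B[B]BB
The non-blank tape span at halt is 1010.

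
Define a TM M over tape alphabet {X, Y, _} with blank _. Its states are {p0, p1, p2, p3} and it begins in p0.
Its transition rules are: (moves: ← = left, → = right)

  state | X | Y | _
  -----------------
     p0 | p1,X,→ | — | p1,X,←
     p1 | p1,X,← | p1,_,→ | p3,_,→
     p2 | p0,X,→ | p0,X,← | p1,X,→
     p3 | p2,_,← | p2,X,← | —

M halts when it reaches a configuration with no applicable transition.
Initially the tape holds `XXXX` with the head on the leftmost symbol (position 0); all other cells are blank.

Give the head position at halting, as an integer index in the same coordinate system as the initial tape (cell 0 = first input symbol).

p0 | _[X]XXX_   read X → write X, move →, go to p1
p1 | _X[X]XX_   read X → write X, move ←, go to p1
p1 | _[X]XXX_   read X → write X, move ←, go to p1
p1 | [_]XXXX_   read _ → write _, move →, go to p3
p3 | _[X]XXX_   read X → write _, move ←, go to p2
p2 | [_]_XXX_   read _ → write X, move →, go to p1
p1 | X[_]XXX_   read _ → write _, move →, go to p3
p3 | X_[X]XX_   read X → write _, move ←, go to p2
p2 | X[_]_XX_   read _ → write X, move →, go to p1
p1 | XX[_]XX_   read _ → write _, move →, go to p3
p3 | XX_[X]X_   read X → write _, move ←, go to p2
p2 | XX[_]_X_   read _ → write X, move →, go to p1
p1 | XXX[_]X_   read _ → write _, move →, go to p3
p3 | XXX_[X]_   read X → write _, move ←, go to p2
p2 | XXX[_]__   read _ → write X, move →, go to p1
p1 | XXXX[_]_   read _ → write _, move →, go to p3
p3 | XXXX_[_]
At halt the head is at cell 4.

4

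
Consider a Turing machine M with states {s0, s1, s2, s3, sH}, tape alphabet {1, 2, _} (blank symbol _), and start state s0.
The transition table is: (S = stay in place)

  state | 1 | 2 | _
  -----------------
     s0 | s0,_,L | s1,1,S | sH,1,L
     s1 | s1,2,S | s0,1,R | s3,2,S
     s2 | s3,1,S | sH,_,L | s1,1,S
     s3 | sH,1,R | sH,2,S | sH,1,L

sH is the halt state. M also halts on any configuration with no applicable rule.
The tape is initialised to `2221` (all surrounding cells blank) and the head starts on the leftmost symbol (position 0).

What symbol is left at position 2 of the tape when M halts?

s0 | __[2]221   read 2 → write 1, move S, go to s1
s1 | __[1]221   read 1 → write 2, move S, go to s1
s1 | __[2]221   read 2 → write 1, move R, go to s0
s0 | __1[2]21   read 2 → write 1, move S, go to s1
s1 | __1[1]21   read 1 → write 2, move S, go to s1
s1 | __1[2]21   read 2 → write 1, move R, go to s0
s0 | __11[2]1   read 2 → write 1, move S, go to s1
s1 | __11[1]1   read 1 → write 2, move S, go to s1
s1 | __11[2]1   read 2 → write 1, move R, go to s0
s0 | __111[1]   read 1 → write _, move L, go to s0
s0 | __11[1]_   read 1 → write _, move L, go to s0
s0 | __1[1]__   read 1 → write _, move L, go to s0
s0 | __[1]___   read 1 → write _, move L, go to s0
s0 | _[_]____   read _ → write 1, move L, go to sH
sH | [_]1____
Cell 2 holds _ when M halts.

_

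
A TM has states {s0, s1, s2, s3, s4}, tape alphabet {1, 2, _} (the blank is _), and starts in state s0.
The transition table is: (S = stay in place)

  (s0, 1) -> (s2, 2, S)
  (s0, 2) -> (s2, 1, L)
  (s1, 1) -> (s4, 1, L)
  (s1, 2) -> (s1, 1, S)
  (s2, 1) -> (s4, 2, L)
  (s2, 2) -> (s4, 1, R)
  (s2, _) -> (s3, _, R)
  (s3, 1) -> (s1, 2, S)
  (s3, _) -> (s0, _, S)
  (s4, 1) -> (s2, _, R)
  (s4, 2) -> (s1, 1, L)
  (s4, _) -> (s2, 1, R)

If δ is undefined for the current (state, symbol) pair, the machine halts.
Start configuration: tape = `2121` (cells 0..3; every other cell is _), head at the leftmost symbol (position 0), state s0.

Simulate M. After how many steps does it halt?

14

state=s0 head=0 tape=_[2]121__   (s0,2)→(s2,1,L)
state=s2 head=-1 tape=[_]1121__   (s2,_)→(s3,_,R)
state=s3 head=0 tape=_[1]121__   (s3,1)→(s1,2,S)
state=s1 head=0 tape=_[2]121__   (s1,2)→(s1,1,S)
state=s1 head=0 tape=_[1]121__   (s1,1)→(s4,1,L)
state=s4 head=-1 tape=[_]1121__   (s4,_)→(s2,1,R)
state=s2 head=0 tape=1[1]121__   (s2,1)→(s4,2,L)
state=s4 head=-1 tape=[1]2121__   (s4,1)→(s2,_,R)
state=s2 head=0 tape=_[2]121__   (s2,2)→(s4,1,R)
state=s4 head=1 tape=_1[1]21__   (s4,1)→(s2,_,R)
state=s2 head=2 tape=_1_[2]1__   (s2,2)→(s4,1,R)
state=s4 head=3 tape=_1_1[1]__   (s4,1)→(s2,_,R)
state=s2 head=4 tape=_1_1_[_]_   (s2,_)→(s3,_,R)
state=s3 head=5 tape=_1_1__[_]   (s3,_)→(s0,_,S)
state=s0 head=5 tape=_1_1__[_]
M halts after 14 transitions.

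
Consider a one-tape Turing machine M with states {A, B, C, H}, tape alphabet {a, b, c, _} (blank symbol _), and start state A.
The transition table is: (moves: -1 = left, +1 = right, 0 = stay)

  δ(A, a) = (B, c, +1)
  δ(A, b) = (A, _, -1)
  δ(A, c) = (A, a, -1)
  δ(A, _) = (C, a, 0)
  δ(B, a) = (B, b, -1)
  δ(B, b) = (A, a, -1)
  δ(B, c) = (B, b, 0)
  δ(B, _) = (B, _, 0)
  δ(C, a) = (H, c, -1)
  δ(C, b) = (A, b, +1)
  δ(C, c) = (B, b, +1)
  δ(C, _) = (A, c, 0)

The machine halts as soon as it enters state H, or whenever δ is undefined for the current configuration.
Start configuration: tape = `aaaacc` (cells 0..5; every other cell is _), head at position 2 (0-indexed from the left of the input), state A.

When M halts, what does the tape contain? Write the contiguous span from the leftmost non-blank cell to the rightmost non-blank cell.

cabbbcc

A | __aa[a]acc   read a → write c, move +1, go to B
B | __aac[a]cc   read a → write b, move -1, go to B
B | __aa[c]bcc   read c → write b, move 0, go to B
B | __aa[b]bcc   read b → write a, move -1, go to A
A | __a[a]abcc   read a → write c, move +1, go to B
B | __ac[a]bcc   read a → write b, move -1, go to B
B | __a[c]bbcc   read c → write b, move 0, go to B
B | __a[b]bbcc   read b → write a, move -1, go to A
A | __[a]abbcc   read a → write c, move +1, go to B
B | __c[a]bbcc   read a → write b, move -1, go to B
B | __[c]bbbcc   read c → write b, move 0, go to B
B | __[b]bbbcc   read b → write a, move -1, go to A
A | _[_]abbbcc   read _ → write a, move 0, go to C
C | _[a]abbbcc   read a → write c, move -1, go to H
H | [_]cabbbcc
The non-blank tape span at halt is cabbbcc.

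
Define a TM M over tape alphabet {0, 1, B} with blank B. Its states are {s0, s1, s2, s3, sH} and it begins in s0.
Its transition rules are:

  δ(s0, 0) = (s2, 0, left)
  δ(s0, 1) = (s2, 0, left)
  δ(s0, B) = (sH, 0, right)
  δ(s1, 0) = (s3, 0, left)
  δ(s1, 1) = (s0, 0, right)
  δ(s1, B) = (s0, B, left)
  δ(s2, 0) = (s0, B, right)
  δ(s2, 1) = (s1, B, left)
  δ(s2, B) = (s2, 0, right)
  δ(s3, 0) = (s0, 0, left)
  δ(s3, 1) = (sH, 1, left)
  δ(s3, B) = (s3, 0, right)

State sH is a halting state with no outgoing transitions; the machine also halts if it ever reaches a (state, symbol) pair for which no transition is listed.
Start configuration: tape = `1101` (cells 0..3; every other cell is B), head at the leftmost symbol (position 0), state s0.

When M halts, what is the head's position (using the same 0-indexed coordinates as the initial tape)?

s0 | B[1]101BB   read 1 → write 0, move left, go to s2
s2 | [B]0101BB   read B → write 0, move right, go to s2
s2 | 0[0]101BB   read 0 → write B, move right, go to s0
s0 | 0B[1]01BB   read 1 → write 0, move left, go to s2
s2 | 0[B]001BB   read B → write 0, move right, go to s2
s2 | 00[0]01BB   read 0 → write B, move right, go to s0
s0 | 00B[0]1BB   read 0 → write 0, move left, go to s2
s2 | 00[B]01BB   read B → write 0, move right, go to s2
s2 | 000[0]1BB   read 0 → write B, move right, go to s0
s0 | 000B[1]BB   read 1 → write 0, move left, go to s2
s2 | 000[B]0BB   read B → write 0, move right, go to s2
s2 | 0000[0]BB   read 0 → write B, move right, go to s0
s0 | 0000B[B]B   read B → write 0, move right, go to sH
sH | 0000B0[B]
At halt the head is at cell 5.

5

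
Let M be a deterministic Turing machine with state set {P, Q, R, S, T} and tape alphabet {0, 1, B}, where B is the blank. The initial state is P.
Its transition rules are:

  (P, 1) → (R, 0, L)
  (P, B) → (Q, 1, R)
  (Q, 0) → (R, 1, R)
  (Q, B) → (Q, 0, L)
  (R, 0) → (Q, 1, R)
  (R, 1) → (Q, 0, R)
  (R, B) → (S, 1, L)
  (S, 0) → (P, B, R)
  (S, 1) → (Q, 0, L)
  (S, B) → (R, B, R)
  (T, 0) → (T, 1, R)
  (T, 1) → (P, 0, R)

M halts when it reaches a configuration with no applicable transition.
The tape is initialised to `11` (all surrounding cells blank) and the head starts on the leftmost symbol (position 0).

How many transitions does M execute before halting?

state=P head=0 tape=BB[1]1BB   (P,1)→(R,0,L)
state=R head=-1 tape=B[B]01BB   (R,B)→(S,1,L)
state=S head=-2 tape=[B]101BB   (S,B)→(R,B,R)
state=R head=-1 tape=B[1]01BB   (R,1)→(Q,0,R)
state=Q head=0 tape=B0[0]1BB   (Q,0)→(R,1,R)
state=R head=1 tape=B01[1]BB   (R,1)→(Q,0,R)
state=Q head=2 tape=B010[B]B   (Q,B)→(Q,0,L)
state=Q head=1 tape=B01[0]0B   (Q,0)→(R,1,R)
state=R head=2 tape=B011[0]B   (R,0)→(Q,1,R)
state=Q head=3 tape=B0111[B]   (Q,B)→(Q,0,L)
state=Q head=2 tape=B011[1]0
M halts after 10 transitions.

10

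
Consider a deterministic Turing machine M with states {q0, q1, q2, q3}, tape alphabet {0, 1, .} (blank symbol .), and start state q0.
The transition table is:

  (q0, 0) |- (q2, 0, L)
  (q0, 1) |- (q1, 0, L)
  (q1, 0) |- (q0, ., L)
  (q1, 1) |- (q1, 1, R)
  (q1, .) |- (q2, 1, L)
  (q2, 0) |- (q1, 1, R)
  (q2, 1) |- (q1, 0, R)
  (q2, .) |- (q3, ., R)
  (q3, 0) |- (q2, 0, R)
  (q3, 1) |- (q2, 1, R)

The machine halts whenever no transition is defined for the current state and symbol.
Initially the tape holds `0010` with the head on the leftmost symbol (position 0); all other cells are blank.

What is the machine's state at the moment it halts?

q0

state=q0 head=0 tape=.[0]010   (q0,0)→(q2,0,L)
state=q2 head=-1 tape=[.]0010   (q2,.)→(q3,.,R)
state=q3 head=0 tape=.[0]010   (q3,0)→(q2,0,R)
state=q2 head=1 tape=.0[0]10   (q2,0)→(q1,1,R)
state=q1 head=2 tape=.01[1]0   (q1,1)→(q1,1,R)
state=q1 head=3 tape=.011[0]   (q1,0)→(q0,.,L)
state=q0 head=2 tape=.01[1].   (q0,1)→(q1,0,L)
state=q1 head=1 tape=.0[1]0.   (q1,1)→(q1,1,R)
state=q1 head=2 tape=.01[0].   (q1,0)→(q0,.,L)
state=q0 head=1 tape=.0[1]..   (q0,1)→(q1,0,L)
state=q1 head=0 tape=.[0]0..   (q1,0)→(q0,.,L)
state=q0 head=-1 tape=[.].0..
No transition is defined for (q0, .); M halts in state q0.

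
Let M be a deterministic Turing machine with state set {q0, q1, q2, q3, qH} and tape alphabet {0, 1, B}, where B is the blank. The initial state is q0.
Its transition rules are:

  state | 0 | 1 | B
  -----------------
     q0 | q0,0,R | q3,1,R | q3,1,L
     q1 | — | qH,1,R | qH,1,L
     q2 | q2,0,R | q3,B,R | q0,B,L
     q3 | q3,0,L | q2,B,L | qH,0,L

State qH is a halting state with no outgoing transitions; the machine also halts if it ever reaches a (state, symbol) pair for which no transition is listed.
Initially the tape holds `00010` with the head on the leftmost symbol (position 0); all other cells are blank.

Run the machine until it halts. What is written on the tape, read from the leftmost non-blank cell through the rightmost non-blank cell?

q0 | BB[0]0010   read 0 → write 0, move R, go to q0
q0 | BB0[0]010   read 0 → write 0, move R, go to q0
q0 | BB00[0]10   read 0 → write 0, move R, go to q0
q0 | BB000[1]0   read 1 → write 1, move R, go to q3
q3 | BB0001[0]   read 0 → write 0, move L, go to q3
q3 | BB000[1]0   read 1 → write B, move L, go to q2
q2 | BB00[0]B0   read 0 → write 0, move R, go to q2
q2 | BB000[B]0   read B → write B, move L, go to q0
q0 | BB00[0]B0   read 0 → write 0, move R, go to q0
q0 | BB000[B]0   read B → write 1, move L, go to q3
q3 | BB00[0]10   read 0 → write 0, move L, go to q3
q3 | BB0[0]010   read 0 → write 0, move L, go to q3
q3 | BB[0]0010   read 0 → write 0, move L, go to q3
q3 | B[B]00010   read B → write 0, move L, go to qH
qH | [B]000010
The non-blank tape span at halt is 000010.

000010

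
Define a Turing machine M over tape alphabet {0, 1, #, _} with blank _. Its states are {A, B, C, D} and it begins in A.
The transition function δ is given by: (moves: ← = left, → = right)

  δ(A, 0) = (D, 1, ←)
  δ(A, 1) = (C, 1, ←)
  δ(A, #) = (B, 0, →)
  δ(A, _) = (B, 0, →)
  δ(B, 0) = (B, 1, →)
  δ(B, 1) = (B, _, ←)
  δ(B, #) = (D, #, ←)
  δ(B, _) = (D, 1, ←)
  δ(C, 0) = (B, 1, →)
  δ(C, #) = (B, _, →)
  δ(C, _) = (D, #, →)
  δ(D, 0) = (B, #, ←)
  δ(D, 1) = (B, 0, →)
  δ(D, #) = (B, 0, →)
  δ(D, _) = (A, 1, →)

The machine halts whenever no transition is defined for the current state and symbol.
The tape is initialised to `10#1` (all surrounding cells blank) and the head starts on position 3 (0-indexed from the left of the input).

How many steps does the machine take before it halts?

9

state=A head=3 tape=__10#[1]   (A,1)→(C,1,←)
state=C head=2 tape=__10[#]1   (C,#)→(B,_,→)
state=B head=3 tape=__10_[1]   (B,1)→(B,_,←)
state=B head=2 tape=__10[_]_   (B,_)→(D,1,←)
state=D head=1 tape=__1[0]1_   (D,0)→(B,#,←)
state=B head=0 tape=__[1]#1_   (B,1)→(B,_,←)
state=B head=-1 tape=_[_]_#1_   (B,_)→(D,1,←)
state=D head=-2 tape=[_]1_#1_   (D,_)→(A,1,→)
state=A head=-1 tape=1[1]_#1_   (A,1)→(C,1,←)
state=C head=-2 tape=[1]1_#1_
M halts after 9 transitions.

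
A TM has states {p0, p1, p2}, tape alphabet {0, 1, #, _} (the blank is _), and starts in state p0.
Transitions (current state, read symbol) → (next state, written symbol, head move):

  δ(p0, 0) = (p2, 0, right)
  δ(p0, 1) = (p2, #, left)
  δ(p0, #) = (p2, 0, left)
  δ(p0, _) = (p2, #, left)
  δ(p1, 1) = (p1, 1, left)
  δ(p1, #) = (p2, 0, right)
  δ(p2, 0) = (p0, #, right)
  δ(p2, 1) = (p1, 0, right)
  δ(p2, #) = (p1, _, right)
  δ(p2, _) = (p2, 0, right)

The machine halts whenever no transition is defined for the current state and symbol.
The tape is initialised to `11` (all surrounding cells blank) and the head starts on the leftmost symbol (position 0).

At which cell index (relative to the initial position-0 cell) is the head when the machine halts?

state=p0 head=0 tape=_[1]1   (p0,1)→(p2,#,left)
state=p2 head=-1 tape=[_]#1   (p2,_)→(p2,0,right)
state=p2 head=0 tape=0[#]1   (p2,#)→(p1,_,right)
state=p1 head=1 tape=0_[1]   (p1,1)→(p1,1,left)
state=p1 head=0 tape=0[_]1
At halt the head is at cell 0.

0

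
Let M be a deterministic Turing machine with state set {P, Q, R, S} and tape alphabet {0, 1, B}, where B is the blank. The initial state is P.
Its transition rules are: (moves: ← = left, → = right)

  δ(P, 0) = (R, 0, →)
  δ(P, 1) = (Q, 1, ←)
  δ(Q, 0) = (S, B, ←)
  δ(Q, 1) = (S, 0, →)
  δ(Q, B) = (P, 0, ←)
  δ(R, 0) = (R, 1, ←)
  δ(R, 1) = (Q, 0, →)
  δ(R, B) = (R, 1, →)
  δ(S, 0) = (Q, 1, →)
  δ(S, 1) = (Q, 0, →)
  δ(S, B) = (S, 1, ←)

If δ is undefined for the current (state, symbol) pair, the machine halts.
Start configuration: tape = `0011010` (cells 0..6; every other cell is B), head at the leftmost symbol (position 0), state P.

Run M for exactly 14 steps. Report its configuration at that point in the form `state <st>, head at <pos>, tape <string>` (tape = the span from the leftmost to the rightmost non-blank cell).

P | B[0]011010B   read 0 → write 0, move →, go to R
R | B0[0]11010B   read 0 → write 1, move ←, go to R
R | B[0]111010B   read 0 → write 1, move ←, go to R
R | [B]1111010B   read B → write 1, move →, go to R
R | 1[1]111010B   read 1 → write 0, move →, go to Q
Q | 10[1]11010B   read 1 → write 0, move →, go to S
S | 100[1]1010B   read 1 → write 0, move →, go to Q
Q | 1000[1]010B   read 1 → write 0, move →, go to S
S | 10000[0]10B   read 0 → write 1, move →, go to Q
Q | 100001[1]0B   read 1 → write 0, move →, go to S
S | 1000010[0]B   read 0 → write 1, move →, go to Q
Q | 10000101[B]   read B → write 0, move ←, go to P
P | 1000010[1]0   read 1 → write 1, move ←, go to Q
Q | 100001[0]10   read 0 → write B, move ←, go to S
S | 10000[1]B10
After 14 steps: state S, head at 4, tape 100001B10.

state S, head at 4, tape 100001B10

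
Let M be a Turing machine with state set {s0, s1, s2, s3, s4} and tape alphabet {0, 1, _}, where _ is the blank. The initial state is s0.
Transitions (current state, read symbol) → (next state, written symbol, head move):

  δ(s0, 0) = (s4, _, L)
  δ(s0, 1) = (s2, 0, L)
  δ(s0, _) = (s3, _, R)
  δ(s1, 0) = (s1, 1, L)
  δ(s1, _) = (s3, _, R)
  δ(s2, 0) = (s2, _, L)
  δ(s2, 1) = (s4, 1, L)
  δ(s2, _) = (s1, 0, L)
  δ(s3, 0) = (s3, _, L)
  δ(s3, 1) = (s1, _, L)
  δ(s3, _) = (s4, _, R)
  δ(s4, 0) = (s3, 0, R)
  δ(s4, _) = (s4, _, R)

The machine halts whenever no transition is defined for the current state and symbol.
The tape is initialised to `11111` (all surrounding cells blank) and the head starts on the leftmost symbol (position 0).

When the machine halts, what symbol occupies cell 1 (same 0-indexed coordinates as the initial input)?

_

s0 | __[1]1111   read 1 → write 0, move L, go to s2
s2 | _[_]01111   read _ → write 0, move L, go to s1
s1 | [_]001111   read _ → write _, move R, go to s3
s3 | _[0]01111   read 0 → write _, move L, go to s3
s3 | [_]_01111   read _ → write _, move R, go to s4
s4 | _[_]01111   read _ → write _, move R, go to s4
s4 | __[0]1111   read 0 → write 0, move R, go to s3
s3 | __0[1]111   read 1 → write _, move L, go to s1
s1 | __[0]_111   read 0 → write 1, move L, go to s1
s1 | _[_]1_111   read _ → write _, move R, go to s3
s3 | __[1]_111   read 1 → write _, move L, go to s1
s1 | _[_]__111   read _ → write _, move R, go to s3
s3 | __[_]_111   read _ → write _, move R, go to s4
s4 | ___[_]111   read _ → write _, move R, go to s4
s4 | ____[1]11
Cell 1 holds _ when M halts.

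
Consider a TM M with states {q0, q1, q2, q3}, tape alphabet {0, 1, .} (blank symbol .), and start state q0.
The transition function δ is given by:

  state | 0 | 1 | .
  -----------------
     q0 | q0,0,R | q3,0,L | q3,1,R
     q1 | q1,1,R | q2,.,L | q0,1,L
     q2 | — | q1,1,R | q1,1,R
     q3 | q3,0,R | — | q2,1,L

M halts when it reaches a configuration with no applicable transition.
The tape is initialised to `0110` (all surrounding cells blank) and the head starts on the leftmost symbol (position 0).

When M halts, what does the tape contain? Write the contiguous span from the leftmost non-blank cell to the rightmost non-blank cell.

q0 | [0]110   read 0 → write 0, move R, go to q0
q0 | 0[1]10   read 1 → write 0, move L, go to q3
q3 | [0]010   read 0 → write 0, move R, go to q3
q3 | 0[0]10   read 0 → write 0, move R, go to q3
q3 | 00[1]0
The non-blank tape span at halt is 0010.

0010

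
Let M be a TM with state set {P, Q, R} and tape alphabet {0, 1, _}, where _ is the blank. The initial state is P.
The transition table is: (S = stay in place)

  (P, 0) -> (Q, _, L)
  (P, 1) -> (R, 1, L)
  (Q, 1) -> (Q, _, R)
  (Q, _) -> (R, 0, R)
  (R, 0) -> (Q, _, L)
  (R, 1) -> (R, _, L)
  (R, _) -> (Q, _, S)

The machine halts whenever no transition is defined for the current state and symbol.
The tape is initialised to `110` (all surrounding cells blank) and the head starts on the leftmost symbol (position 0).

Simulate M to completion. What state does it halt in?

Q

P | __[1]10   read 1 → write 1, move L, go to R
R | _[_]110   read _ → write _, move S, go to Q
Q | _[_]110   read _ → write 0, move R, go to R
R | _0[1]10   read 1 → write _, move L, go to R
R | _[0]_10   read 0 → write _, move L, go to Q
Q | [_]__10   read _ → write 0, move R, go to R
R | 0[_]_10   read _ → write _, move S, go to Q
Q | 0[_]_10   read _ → write 0, move R, go to R
R | 00[_]10   read _ → write _, move S, go to Q
Q | 00[_]10   read _ → write 0, move R, go to R
R | 000[1]0   read 1 → write _, move L, go to R
R | 00[0]_0   read 0 → write _, move L, go to Q
Q | 0[0]__0
No transition is defined for (Q, 0); M halts in state Q.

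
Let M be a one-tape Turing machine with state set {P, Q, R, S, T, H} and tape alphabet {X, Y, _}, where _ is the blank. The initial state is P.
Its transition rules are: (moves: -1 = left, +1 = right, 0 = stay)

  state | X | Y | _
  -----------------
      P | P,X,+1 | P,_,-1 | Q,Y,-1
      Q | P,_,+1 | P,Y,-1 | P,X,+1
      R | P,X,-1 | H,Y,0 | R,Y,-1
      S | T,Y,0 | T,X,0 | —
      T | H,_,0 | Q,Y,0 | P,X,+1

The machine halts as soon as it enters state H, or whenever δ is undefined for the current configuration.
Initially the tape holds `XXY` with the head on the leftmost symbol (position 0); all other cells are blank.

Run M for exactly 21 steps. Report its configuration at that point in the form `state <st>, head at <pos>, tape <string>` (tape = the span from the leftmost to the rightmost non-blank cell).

P | __[X]XY   read X → write X, move +1, go to P
P | __X[X]Y   read X → write X, move +1, go to P
P | __XX[Y]   read Y → write _, move -1, go to P
P | __X[X]_   read X → write X, move +1, go to P
P | __XX[_]   read _ → write Y, move -1, go to Q
Q | __X[X]Y   read X → write _, move +1, go to P
P | __X_[Y]   read Y → write _, move -1, go to P
P | __X[_]_   read _ → write Y, move -1, go to Q
Q | __[X]Y_   read X → write _, move +1, go to P
P | ___[Y]_   read Y → write _, move -1, go to P
P | __[_]__   read _ → write Y, move -1, go to Q
Q | _[_]Y__   read _ → write X, move +1, go to P
P | _X[Y]__   read Y → write _, move -1, go to P
P | _[X]___   read X → write X, move +1, go to P
P | _X[_]__   read _ → write Y, move -1, go to Q
Q | _[X]Y__   read X → write _, move +1, go to P
P | __[Y]__   read Y → write _, move -1, go to P
P | _[_]___   read _ → write Y, move -1, go to Q
Q | [_]Y___   read _ → write X, move +1, go to P
P | X[Y]___   read Y → write _, move -1, go to P
P | [X]____   read X → write X, move +1, go to P
P | X[_]___
After 21 steps: state P, head at -1, tape X.

state P, head at -1, tape X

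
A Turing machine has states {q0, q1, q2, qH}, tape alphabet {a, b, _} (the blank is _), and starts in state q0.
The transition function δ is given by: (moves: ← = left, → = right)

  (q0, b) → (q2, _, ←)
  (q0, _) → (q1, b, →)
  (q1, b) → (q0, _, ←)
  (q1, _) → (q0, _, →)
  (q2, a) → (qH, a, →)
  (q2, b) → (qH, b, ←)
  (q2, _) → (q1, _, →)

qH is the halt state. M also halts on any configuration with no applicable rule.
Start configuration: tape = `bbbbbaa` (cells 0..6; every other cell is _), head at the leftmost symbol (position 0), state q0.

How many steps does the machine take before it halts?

q0 | _[b]bbbbaa   read b → write _, move ←, go to q2
q2 | [_]_bbbbaa   read _ → write _, move →, go to q1
q1 | _[_]bbbbaa   read _ → write _, move →, go to q0
q0 | __[b]bbbaa   read b → write _, move ←, go to q2
q2 | _[_]_bbbaa   read _ → write _, move →, go to q1
q1 | __[_]bbbaa   read _ → write _, move →, go to q0
q0 | ___[b]bbaa   read b → write _, move ←, go to q2
q2 | __[_]_bbaa   read _ → write _, move →, go to q1
q1 | ___[_]bbaa   read _ → write _, move →, go to q0
q0 | ____[b]baa   read b → write _, move ←, go to q2
q2 | ___[_]_baa   read _ → write _, move →, go to q1
q1 | ____[_]baa   read _ → write _, move →, go to q0
q0 | _____[b]aa   read b → write _, move ←, go to q2
q2 | ____[_]_aa   read _ → write _, move →, go to q1
q1 | _____[_]aa   read _ → write _, move →, go to q0
q0 | ______[a]a
M halts after 15 transitions.

15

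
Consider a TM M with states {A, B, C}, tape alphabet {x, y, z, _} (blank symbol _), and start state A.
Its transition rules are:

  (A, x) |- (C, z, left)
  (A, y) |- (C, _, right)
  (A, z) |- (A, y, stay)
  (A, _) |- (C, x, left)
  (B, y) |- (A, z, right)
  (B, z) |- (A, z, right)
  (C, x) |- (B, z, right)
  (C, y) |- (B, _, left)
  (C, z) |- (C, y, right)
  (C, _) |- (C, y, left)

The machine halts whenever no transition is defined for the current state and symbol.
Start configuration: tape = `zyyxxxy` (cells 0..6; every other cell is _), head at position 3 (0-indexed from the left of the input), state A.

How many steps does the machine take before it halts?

A | zyy[x]xxy__   read x → write z, move left, go to C
C | zy[y]zxxy__   read y → write _, move left, go to B
B | z[y]_zxxy__   read y → write z, move right, go to A
A | zz[_]zxxy__   read _ → write x, move left, go to C
C | z[z]xzxxy__   read z → write y, move right, go to C
C | zy[x]zxxy__   read x → write z, move right, go to B
B | zyz[z]xxy__   read z → write z, move right, go to A
A | zyzz[x]xy__   read x → write z, move left, go to C
C | zyz[z]zxy__   read z → write y, move right, go to C
C | zyzy[z]xy__   read z → write y, move right, go to C
C | zyzyy[x]y__   read x → write z, move right, go to B
B | zyzyyz[y]__   read y → write z, move right, go to A
A | zyzyyzz[_]_   read _ → write x, move left, go to C
C | zyzyyz[z]x_   read z → write y, move right, go to C
C | zyzyyzy[x]_   read x → write z, move right, go to B
B | zyzyyzyz[_]
M halts after 15 transitions.

15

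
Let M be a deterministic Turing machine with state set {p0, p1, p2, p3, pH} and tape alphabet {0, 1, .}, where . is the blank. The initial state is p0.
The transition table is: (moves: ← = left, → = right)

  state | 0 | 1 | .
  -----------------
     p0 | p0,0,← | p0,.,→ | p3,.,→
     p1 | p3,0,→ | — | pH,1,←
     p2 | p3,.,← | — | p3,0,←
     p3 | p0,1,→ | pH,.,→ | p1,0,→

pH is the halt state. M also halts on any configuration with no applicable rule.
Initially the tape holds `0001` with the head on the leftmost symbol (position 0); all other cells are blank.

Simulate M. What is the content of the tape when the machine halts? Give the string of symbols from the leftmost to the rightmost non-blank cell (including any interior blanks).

state=p0 head=0 tape=.[0]001...   (p0,0)→(p0,0,←)
state=p0 head=-1 tape=[.]0001...   (p0,.)→(p3,.,→)
state=p3 head=0 tape=.[0]001...   (p3,0)→(p0,1,→)
state=p0 head=1 tape=.1[0]01...   (p0,0)→(p0,0,←)
state=p0 head=0 tape=.[1]001...   (p0,1)→(p0,.,→)
state=p0 head=1 tape=..[0]01...   (p0,0)→(p0,0,←)
state=p0 head=0 tape=.[.]001...   (p0,.)→(p3,.,→)
state=p3 head=1 tape=..[0]01...   (p3,0)→(p0,1,→)
state=p0 head=2 tape=..1[0]1...   (p0,0)→(p0,0,←)
state=p0 head=1 tape=..[1]01...   (p0,1)→(p0,.,→)
state=p0 head=2 tape=...[0]1...   (p0,0)→(p0,0,←)
state=p0 head=1 tape=..[.]01...   (p0,.)→(p3,.,→)
state=p3 head=2 tape=...[0]1...   (p3,0)→(p0,1,→)
state=p0 head=3 tape=...1[1]...   (p0,1)→(p0,.,→)
state=p0 head=4 tape=...1.[.]..   (p0,.)→(p3,.,→)
state=p3 head=5 tape=...1..[.].   (p3,.)→(p1,0,→)
state=p1 head=6 tape=...1..0[.]   (p1,.)→(pH,1,←)
state=pH head=5 tape=...1..[0]1
The non-blank tape span at halt is 1..01.

1..01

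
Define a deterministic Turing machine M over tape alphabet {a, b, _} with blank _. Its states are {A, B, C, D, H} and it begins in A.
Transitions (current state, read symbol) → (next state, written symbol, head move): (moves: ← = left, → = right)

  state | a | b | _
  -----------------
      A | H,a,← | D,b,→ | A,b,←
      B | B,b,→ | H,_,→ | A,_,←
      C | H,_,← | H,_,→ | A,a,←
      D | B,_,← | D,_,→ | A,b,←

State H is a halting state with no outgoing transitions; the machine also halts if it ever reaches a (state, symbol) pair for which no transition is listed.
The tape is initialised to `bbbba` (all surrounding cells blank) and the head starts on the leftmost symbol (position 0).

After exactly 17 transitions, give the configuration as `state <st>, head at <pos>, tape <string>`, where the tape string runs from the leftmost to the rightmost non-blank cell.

state=A head=0 tape=[b]bbba   (A,b)→(D,b,→)
state=D head=1 tape=b[b]bba   (D,b)→(D,_,→)
state=D head=2 tape=b_[b]ba   (D,b)→(D,_,→)
state=D head=3 tape=b__[b]a   (D,b)→(D,_,→)
state=D head=4 tape=b___[a]   (D,a)→(B,_,←)
state=B head=3 tape=b__[_]_   (B,_)→(A,_,←)
state=A head=2 tape=b_[_]__   (A,_)→(A,b,←)
state=A head=1 tape=b[_]b__   (A,_)→(A,b,←)
state=A head=0 tape=[b]bb__   (A,b)→(D,b,→)
state=D head=1 tape=b[b]b__   (D,b)→(D,_,→)
state=D head=2 tape=b_[b]__   (D,b)→(D,_,→)
state=D head=3 tape=b__[_]_   (D,_)→(A,b,←)
state=A head=2 tape=b_[_]b_   (A,_)→(A,b,←)
state=A head=1 tape=b[_]bb_   (A,_)→(A,b,←)
state=A head=0 tape=[b]bbb_   (A,b)→(D,b,→)
state=D head=1 tape=b[b]bb_   (D,b)→(D,_,→)
state=D head=2 tape=b_[b]b_   (D,b)→(D,_,→)
state=D head=3 tape=b__[b]_
After 17 steps: state D, head at 3, tape b__b.

state D, head at 3, tape b__b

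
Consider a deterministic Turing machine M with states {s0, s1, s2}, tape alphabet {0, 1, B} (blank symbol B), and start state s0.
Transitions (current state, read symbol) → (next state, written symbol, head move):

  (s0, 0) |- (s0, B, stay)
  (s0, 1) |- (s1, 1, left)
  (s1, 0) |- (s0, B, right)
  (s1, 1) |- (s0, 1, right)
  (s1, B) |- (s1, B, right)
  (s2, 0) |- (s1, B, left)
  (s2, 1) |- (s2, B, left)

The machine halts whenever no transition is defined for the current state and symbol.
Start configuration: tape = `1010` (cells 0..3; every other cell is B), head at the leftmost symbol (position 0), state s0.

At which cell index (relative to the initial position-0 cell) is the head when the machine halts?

1

s0 | B[1]010   read 1 → write 1, move left, go to s1
s1 | [B]1010   read B → write B, move right, go to s1
s1 | B[1]010   read 1 → write 1, move right, go to s0
s0 | B1[0]10   read 0 → write B, move stay, go to s0
s0 | B1[B]10
At halt the head is at cell 1.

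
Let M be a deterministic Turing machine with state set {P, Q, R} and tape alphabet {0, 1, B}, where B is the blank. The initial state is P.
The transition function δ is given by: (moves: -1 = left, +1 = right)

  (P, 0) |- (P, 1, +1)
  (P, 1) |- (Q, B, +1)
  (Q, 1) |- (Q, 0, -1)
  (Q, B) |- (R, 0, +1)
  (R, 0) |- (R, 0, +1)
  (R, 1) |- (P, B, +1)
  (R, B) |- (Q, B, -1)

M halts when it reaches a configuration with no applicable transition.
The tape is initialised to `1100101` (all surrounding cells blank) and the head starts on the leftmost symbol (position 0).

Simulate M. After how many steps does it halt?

11

P | [1]100101BB   read 1 → write B, move +1, go to Q
Q | B[1]00101BB   read 1 → write 0, move -1, go to Q
Q | [B]000101BB   read B → write 0, move +1, go to R
R | 0[0]00101BB   read 0 → write 0, move +1, go to R
R | 00[0]0101BB   read 0 → write 0, move +1, go to R
R | 000[0]101BB   read 0 → write 0, move +1, go to R
R | 0000[1]01BB   read 1 → write B, move +1, go to P
P | 0000B[0]1BB   read 0 → write 1, move +1, go to P
P | 0000B1[1]BB   read 1 → write B, move +1, go to Q
Q | 0000B1B[B]B   read B → write 0, move +1, go to R
R | 0000B1B0[B]   read B → write B, move -1, go to Q
Q | 0000B1B[0]B
M halts after 11 transitions.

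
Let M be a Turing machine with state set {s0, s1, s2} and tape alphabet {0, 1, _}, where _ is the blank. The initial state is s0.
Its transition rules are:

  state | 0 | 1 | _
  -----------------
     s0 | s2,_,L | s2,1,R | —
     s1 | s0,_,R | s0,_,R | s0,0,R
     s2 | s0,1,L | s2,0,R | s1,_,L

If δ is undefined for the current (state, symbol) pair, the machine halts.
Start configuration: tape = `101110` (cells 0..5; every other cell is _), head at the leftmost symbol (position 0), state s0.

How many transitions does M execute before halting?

16

state=s0 head=0 tape=[1]01110   (s0,1)→(s2,1,R)
state=s2 head=1 tape=1[0]1110   (s2,0)→(s0,1,L)
state=s0 head=0 tape=[1]11110   (s0,1)→(s2,1,R)
state=s2 head=1 tape=1[1]1110   (s2,1)→(s2,0,R)
state=s2 head=2 tape=10[1]110   (s2,1)→(s2,0,R)
state=s2 head=3 tape=100[1]10   (s2,1)→(s2,0,R)
state=s2 head=4 tape=1000[1]0   (s2,1)→(s2,0,R)
state=s2 head=5 tape=10000[0]   (s2,0)→(s0,1,L)
state=s0 head=4 tape=1000[0]1   (s0,0)→(s2,_,L)
state=s2 head=3 tape=100[0]_1   (s2,0)→(s0,1,L)
state=s0 head=2 tape=10[0]1_1   (s0,0)→(s2,_,L)
state=s2 head=1 tape=1[0]_1_1   (s2,0)→(s0,1,L)
state=s0 head=0 tape=[1]1_1_1   (s0,1)→(s2,1,R)
state=s2 head=1 tape=1[1]_1_1   (s2,1)→(s2,0,R)
state=s2 head=2 tape=10[_]1_1   (s2,_)→(s1,_,L)
state=s1 head=1 tape=1[0]_1_1   (s1,0)→(s0,_,R)
state=s0 head=2 tape=1_[_]1_1
M halts after 16 transitions.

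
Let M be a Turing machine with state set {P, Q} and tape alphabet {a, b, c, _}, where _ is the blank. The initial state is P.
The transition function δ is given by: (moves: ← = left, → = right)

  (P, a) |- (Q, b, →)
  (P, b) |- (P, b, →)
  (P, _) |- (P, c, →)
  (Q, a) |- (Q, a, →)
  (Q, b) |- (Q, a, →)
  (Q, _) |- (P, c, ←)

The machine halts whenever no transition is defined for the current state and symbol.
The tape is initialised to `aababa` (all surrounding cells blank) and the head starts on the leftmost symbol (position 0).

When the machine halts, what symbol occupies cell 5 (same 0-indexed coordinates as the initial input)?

state=P head=0 tape=[a]ababa_   (P,a)→(Q,b,→)
state=Q head=1 tape=b[a]baba_   (Q,a)→(Q,a,→)
state=Q head=2 tape=ba[b]aba_   (Q,b)→(Q,a,→)
state=Q head=3 tape=baa[a]ba_   (Q,a)→(Q,a,→)
state=Q head=4 tape=baaa[b]a_   (Q,b)→(Q,a,→)
state=Q head=5 tape=baaaa[a]_   (Q,a)→(Q,a,→)
state=Q head=6 tape=baaaaa[_]   (Q,_)→(P,c,←)
state=P head=5 tape=baaaa[a]c   (P,a)→(Q,b,→)
state=Q head=6 tape=baaaab[c]
Cell 5 holds b when M halts.

b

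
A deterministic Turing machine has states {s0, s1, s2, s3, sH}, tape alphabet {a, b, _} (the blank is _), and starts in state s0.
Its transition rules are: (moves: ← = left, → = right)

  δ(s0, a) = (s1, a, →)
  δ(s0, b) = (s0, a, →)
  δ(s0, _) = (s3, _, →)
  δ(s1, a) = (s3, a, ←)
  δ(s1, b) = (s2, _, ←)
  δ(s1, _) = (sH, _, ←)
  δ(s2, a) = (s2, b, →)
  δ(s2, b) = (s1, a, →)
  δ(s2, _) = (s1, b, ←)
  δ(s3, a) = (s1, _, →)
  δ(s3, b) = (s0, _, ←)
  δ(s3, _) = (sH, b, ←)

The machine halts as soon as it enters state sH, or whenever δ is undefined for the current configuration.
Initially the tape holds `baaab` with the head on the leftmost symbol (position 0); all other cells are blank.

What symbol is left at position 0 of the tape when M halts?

a

s0 | [b]aaab   read b → write a, move →, go to s0
s0 | a[a]aab   read a → write a, move →, go to s1
s1 | aa[a]ab   read a → write a, move ←, go to s3
s3 | a[a]aab   read a → write _, move →, go to s1
s1 | a_[a]ab   read a → write a, move ←, go to s3
s3 | a[_]aab   read _ → write b, move ←, go to sH
sH | [a]baab
Cell 0 holds a when M halts.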